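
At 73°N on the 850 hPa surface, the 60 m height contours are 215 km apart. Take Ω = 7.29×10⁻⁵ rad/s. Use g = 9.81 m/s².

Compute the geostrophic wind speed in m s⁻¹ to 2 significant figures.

Coriolis parameter at 73°N:
f = 2Ω sin φ = 2 × 7.29×10⁻⁵ × sin 73° = 1.39×10⁻⁴ s⁻¹
Height gradient: |∂Z/∂n| = 60 m / 215000 m = 2.79×10⁻⁴
On a pressure surface, geostrophic balance gives V_g = (g/f)|∂Z/∂n|:
V_g = 9.81 × 2.79×10⁻⁴ / 1.39×10⁻⁴ = 19.6 m/s

20 m s⁻¹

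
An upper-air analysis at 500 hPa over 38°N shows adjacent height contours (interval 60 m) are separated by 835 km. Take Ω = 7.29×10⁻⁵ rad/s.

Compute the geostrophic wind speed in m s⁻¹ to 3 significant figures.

7.85 m s⁻¹

Coriolis parameter at 38°N:
f = 2Ω sin φ = 2 × 7.29×10⁻⁵ × sin 38° = 8.98×10⁻⁵ s⁻¹
Height gradient: |∂Z/∂n| = 60 m / 835000 m = 7.19×10⁻⁵
On a pressure surface, geostrophic balance gives V_g = (g/f)|∂Z/∂n|:
V_g = 9.81 × 7.19×10⁻⁵ / 8.98×10⁻⁵ = 7.85 m/s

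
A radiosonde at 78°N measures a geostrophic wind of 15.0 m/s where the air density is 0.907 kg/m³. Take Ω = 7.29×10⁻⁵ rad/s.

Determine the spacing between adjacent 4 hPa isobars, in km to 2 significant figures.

210 km

Coriolis parameter at 78°N:
f = 2Ω sin φ = 2 × 7.29×10⁻⁵ × sin 78° = 1.43×10⁻⁴ s⁻¹
Geostrophic balance rearranged: |∂P/∂n| = f ρ V_g
|∂P/∂n| = 1.43×10⁻⁴ × 0.907 × 15.0 = 1.94×10⁻³ Pa/m
Isobar spacing: Δn = ΔP/|∂P/∂n| = 400 Pa / 1.94×10⁻³ Pa/m = 206158 m ≈ 210 km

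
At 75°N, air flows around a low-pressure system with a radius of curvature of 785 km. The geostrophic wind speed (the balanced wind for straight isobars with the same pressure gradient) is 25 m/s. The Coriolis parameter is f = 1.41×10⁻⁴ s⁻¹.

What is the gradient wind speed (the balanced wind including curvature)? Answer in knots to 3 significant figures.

40.8 knots

Around a low, centrifugal force acts outward with Coriolis, so pressure-gradient force balances both:
(1/ρ)|∂P/∂n| = fV + V²/R  →  V² + fR·V − fR·V_g = 0
With fR = 1.41×10⁻⁴ × 785×10³ m = 111 m/s:
V = [−fR + √((fR)² + 4 fR V_g)]/2 = [−111 + √(111² + 4×111×25)]/2 = 21 m/s
Subgeostrophic (V < V_g = 25 m/s), as expected around a low.
Converting: 21 m/s × 1.944 = 40.8 knots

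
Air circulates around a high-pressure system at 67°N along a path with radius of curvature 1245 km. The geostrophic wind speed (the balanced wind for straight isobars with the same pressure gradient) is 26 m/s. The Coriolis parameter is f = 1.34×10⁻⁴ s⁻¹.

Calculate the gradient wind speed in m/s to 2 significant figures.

Around a high, pressure-gradient force acts outward with centrifugal, so Coriolis balances both:
fV = (1/ρ)|∂P/∂n| + V²/R  →  V² − fR·V + fR·V_g = 0
With fR = 1.34×10⁻⁴ × 1245×10³ m = 167 m/s:
V = [fR − √((fR)² − 4 fR V_g)]/2 = [167 − √(167² − 4×167×26)]/2 = 32.2 m/s
Supergeostrophic (V > V_g = 26 m/s), as expected around a high.

32 m/s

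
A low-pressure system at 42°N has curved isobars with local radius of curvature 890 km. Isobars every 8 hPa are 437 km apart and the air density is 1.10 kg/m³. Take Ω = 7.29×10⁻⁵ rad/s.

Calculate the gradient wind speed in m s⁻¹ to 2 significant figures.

15 m s⁻¹

Coriolis parameter at 42°N:
f = 2Ω sin φ = 2 × 7.29×10⁻⁵ × sin 42° = 9.76×10⁻⁵ s⁻¹
Pressure gradient: |∂P/∂n| = 800 Pa / 437000 m = 1.83×10⁻³ Pa/m
Geostrophic speed: V_g = |∂P/∂n|/(fρ) = 1.83×10⁻³/(9.76×10⁻⁵ × 1.10) = 17.1 m/s
Around a low, centrifugal force acts outward with Coriolis, so pressure-gradient force balances both:
(1/ρ)|∂P/∂n| = fV + V²/R  →  V² + fR·V − fR·V_g = 0
With fR = 9.76×10⁻⁵ × 890×10³ m = 86.8 m/s:
V = [−fR + √((fR)² + 4 fR V_g)]/2 = [−86.8 + √(86.8² + 4×86.8×17.1)]/2 = 14.6 m/s
Subgeostrophic (V < V_g = 17.1 m/s), as expected around a low.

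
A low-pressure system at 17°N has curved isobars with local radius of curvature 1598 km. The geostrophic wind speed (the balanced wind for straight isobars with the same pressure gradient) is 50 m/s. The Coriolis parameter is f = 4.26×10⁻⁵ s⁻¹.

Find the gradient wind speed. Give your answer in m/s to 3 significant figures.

Around a low, centrifugal force acts outward with Coriolis, so pressure-gradient force balances both:
(1/ρ)|∂P/∂n| = fV + V²/R  →  V² + fR·V − fR·V_g = 0
With fR = 4.26×10⁻⁵ × 1598×10³ m = 68.1 m/s:
V = [−fR + √((fR)² + 4 fR V_g)]/2 = [−68.1 + √(68.1² + 4×68.1×50)]/2 = 33.5 m/s
Subgeostrophic (V < V_g = 50 m/s), as expected around a low.

33.5 m/s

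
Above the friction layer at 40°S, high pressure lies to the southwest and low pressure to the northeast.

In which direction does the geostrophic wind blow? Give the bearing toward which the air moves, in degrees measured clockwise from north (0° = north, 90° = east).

The pressure-gradient force points toward the northeast (bearing 045°).
Geostrophic balance: in the Southern Hemisphere the Coriolis force deflects motion to the left, so the geostrophic wind blows 90° to the left of the pressure-gradient force (low pressure on the right).
Rotating 045° by 90° counterclockwise gives 315° — the wind blows toward the northwest.

315°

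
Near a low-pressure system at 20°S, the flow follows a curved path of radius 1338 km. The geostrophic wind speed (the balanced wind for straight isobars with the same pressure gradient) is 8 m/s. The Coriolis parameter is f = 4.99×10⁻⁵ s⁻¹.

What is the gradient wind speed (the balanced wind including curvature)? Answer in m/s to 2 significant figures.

Around a low, centrifugal force acts outward with Coriolis, so pressure-gradient force balances both:
(1/ρ)|∂P/∂n| = fV + V²/R  →  V² + fR·V − fR·V_g = 0
With fR = 4.99×10⁻⁵ × 1338×10³ m = 66.8 m/s:
V = [−fR + √((fR)² + 4 fR V_g)]/2 = [−66.8 + √(66.8² + 4×66.8×8)]/2 = 7.22 m/s
Subgeostrophic (V < V_g = 8 m/s), as expected around a low.

7.2 m/s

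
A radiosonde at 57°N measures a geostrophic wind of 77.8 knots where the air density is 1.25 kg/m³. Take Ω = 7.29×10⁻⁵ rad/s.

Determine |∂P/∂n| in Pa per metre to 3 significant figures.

6.12×10⁻³ Pa/m

Coriolis parameter at 57°N:
f = 2Ω sin φ = 2 × 7.29×10⁻⁵ × sin 57° = 1.22×10⁻⁴ s⁻¹
Wind speed in SI: 77.8 knots = 40.0 m/s
Geostrophic balance rearranged: |∂P/∂n| = f ρ V_g
|∂P/∂n| = 1.22×10⁻⁴ × 1.25 × 40.0 = 6.12×10⁻³ Pa/m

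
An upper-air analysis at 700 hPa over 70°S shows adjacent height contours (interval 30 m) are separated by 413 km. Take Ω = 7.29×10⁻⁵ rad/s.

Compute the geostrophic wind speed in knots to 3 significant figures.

10.1 knots

Coriolis parameter at 70°S:
f = 2Ω sin φ = 2 × 7.29×10⁻⁵ × sin 70° = 1.37×10⁻⁴ s⁻¹
Height gradient: |∂Z/∂n| = 30 m / 413000 m = 7.26×10⁻⁵
On a pressure surface, geostrophic balance gives V_g = (g/f)|∂Z/∂n|:
V_g = 9.81 × 7.26×10⁻⁵ / 1.37×10⁻⁴ = 5.20 m/s
Converting: 5.20 m/s × 1.944 = 10.1 knots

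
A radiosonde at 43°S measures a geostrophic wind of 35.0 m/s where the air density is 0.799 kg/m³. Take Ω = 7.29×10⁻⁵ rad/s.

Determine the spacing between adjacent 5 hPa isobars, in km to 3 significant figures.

180 km

Coriolis parameter at 43°S:
f = 2Ω sin φ = 2 × 7.29×10⁻⁵ × sin 43° = 9.94×10⁻⁵ s⁻¹
Geostrophic balance rearranged: |∂P/∂n| = f ρ V_g
|∂P/∂n| = 9.94×10⁻⁵ × 0.799 × 35.0 = 2.78×10⁻³ Pa/m
Isobar spacing: Δn = ΔP/|∂P/∂n| = 500 Pa / 2.78×10⁻³ Pa/m = 179810 m ≈ 180 km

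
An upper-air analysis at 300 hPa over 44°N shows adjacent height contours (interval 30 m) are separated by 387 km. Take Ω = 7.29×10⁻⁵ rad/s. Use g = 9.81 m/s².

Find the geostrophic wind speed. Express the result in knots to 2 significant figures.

Coriolis parameter at 44°N:
f = 2Ω sin φ = 2 × 7.29×10⁻⁵ × sin 44° = 1.01×10⁻⁴ s⁻¹
Height gradient: |∂Z/∂n| = 30 m / 387000 m = 7.75×10⁻⁵
On a pressure surface, geostrophic balance gives V_g = (g/f)|∂Z/∂n|:
V_g = 9.81 × 7.75×10⁻⁵ / 1.01×10⁻⁴ = 7.51 m/s
Converting: 7.51 m/s × 1.944 = 15 knots

15 knots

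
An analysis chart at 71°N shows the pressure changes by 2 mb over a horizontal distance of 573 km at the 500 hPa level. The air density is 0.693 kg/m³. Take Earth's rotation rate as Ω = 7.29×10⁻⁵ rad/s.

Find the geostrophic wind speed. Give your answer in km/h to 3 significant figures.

Coriolis parameter at 71°N:
f = 2Ω sin φ = 2 × 7.29×10⁻⁵ × sin 71° = 1.38×10⁻⁴ s⁻¹
Pressure gradient: |∂P/∂n| = 200 Pa / 573000 m = 3.49×10⁻⁴ Pa/m
Geostrophic balance (pressure-gradient force = Coriolis force):
V_g = (1/(fρ)) |∂P/∂n| = 3.49×10⁻⁴ / (1.38×10⁻⁴ × 0.693) = 3.65 m/s
Converting: 3.65 m/s × 3.6 = 13.2 km/h

13.2 km/h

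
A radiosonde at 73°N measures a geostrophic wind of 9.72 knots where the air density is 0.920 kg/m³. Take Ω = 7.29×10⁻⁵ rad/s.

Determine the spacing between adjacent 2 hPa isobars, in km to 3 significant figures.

Coriolis parameter at 73°N:
f = 2Ω sin φ = 2 × 7.29×10⁻⁵ × sin 73° = 1.39×10⁻⁴ s⁻¹
Wind speed in SI: 9.72 knots = 5.00 m/s
Geostrophic balance rearranged: |∂P/∂n| = f ρ V_g
|∂P/∂n| = 1.39×10⁻⁴ × 0.920 × 5.00 = 6.41×10⁻⁴ Pa/m
Isobar spacing: Δn = ΔP/|∂P/∂n| = 200 Pa / 6.41×10⁻⁴ Pa/m = 311806 m ≈ 312 km

312 km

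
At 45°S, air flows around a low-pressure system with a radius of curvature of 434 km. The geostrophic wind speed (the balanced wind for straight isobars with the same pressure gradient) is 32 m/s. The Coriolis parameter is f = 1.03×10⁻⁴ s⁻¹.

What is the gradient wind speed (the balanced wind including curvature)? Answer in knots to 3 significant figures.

42.0 knots

Around a low, centrifugal force acts outward with Coriolis, so pressure-gradient force balances both:
(1/ρ)|∂P/∂n| = fV + V²/R  →  V² + fR·V − fR·V_g = 0
With fR = 1.03×10⁻⁴ × 434×10³ m = 44.7 m/s:
V = [−fR + √((fR)² + 4 fR V_g)]/2 = [−44.7 + √(44.7² + 4×44.7×32)]/2 = 21.6 m/s
Subgeostrophic (V < V_g = 32 m/s), as expected around a low.
Converting: 21.6 m/s × 1.944 = 42.0 knots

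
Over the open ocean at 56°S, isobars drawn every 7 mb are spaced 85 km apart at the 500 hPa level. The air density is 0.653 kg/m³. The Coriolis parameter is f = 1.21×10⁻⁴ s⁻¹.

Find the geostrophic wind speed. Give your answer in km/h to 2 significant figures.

Pressure gradient: |∂P/∂n| = 700 Pa / 85000 m = 8.24×10⁻³ Pa/m
Geostrophic balance (pressure-gradient force = Coriolis force):
V_g = (1/(fρ)) |∂P/∂n| = 8.24×10⁻³ / (1.21×10⁻⁴ × 0.653) = 104 m/s
Converting: 104 m/s × 3.6 = 380 km/h

380 km/h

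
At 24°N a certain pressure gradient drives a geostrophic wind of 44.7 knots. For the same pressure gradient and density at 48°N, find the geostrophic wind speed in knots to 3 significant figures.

With the same pressure gradient and density, V_g ∝ 1/f ∝ 1/sin φ.
V₂ = V₁ · sin φ₁ / sin φ₂ = 44.7 × sin 24° / sin 48°
V₂ = 44.7 × 0.4067/0.7431 = 24.5 knots

24.5 knots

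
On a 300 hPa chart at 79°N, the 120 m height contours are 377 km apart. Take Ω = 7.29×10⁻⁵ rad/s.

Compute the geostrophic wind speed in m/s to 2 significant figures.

22 m/s

Coriolis parameter at 79°N:
f = 2Ω sin φ = 2 × 7.29×10⁻⁵ × sin 79° = 1.43×10⁻⁴ s⁻¹
Height gradient: |∂Z/∂n| = 120 m / 377000 m = 3.18×10⁻⁴
On a pressure surface, geostrophic balance gives V_g = (g/f)|∂Z/∂n|:
V_g = 9.81 × 3.18×10⁻⁴ / 1.43×10⁻⁴ = 21.8 m/s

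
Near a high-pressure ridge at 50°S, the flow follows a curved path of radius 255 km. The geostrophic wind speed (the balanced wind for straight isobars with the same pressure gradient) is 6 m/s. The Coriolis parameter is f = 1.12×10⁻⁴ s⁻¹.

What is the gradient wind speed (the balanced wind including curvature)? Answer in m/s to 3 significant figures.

Around a high, pressure-gradient force acts outward with centrifugal, so Coriolis balances both:
fV = (1/ρ)|∂P/∂n| + V²/R  →  V² − fR·V + fR·V_g = 0
With fR = 1.12×10⁻⁴ × 255×10³ m = 28.6 m/s:
V = [fR − √((fR)² − 4 fR V_g)]/2 = [28.6 − √(28.6² − 4×28.6×6)]/2 = 8.57 m/s
Supergeostrophic (V > V_g = 6 m/s), as expected around a high.

8.57 m/s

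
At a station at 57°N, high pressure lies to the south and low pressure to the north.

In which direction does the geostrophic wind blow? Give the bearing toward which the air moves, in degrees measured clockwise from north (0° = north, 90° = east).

090°

The pressure-gradient force points toward the north (bearing 000°).
Geostrophic balance: in the Northern Hemisphere the Coriolis force deflects motion to the right, so the geostrophic wind blows 90° to the right of the pressure-gradient force (low pressure on the left).
Rotating 000° by 90° clockwise gives 090° — the wind blows toward the east.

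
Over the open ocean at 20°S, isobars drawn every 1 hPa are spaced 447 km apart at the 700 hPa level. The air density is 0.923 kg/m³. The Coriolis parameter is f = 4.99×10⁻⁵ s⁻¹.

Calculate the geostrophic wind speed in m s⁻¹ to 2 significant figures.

4.9 m s⁻¹

Pressure gradient: |∂P/∂n| = 100 Pa / 447000 m = 2.24×10⁻⁴ Pa/m
Geostrophic balance (pressure-gradient force = Coriolis force):
V_g = (1/(fρ)) |∂P/∂n| = 2.24×10⁻⁴ / (4.99×10⁻⁵ × 0.923) = 4.86 m/s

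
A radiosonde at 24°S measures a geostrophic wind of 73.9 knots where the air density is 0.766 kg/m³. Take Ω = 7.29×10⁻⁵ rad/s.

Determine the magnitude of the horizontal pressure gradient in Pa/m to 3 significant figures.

Coriolis parameter at 24°S:
f = 2Ω sin φ = 2 × 7.29×10⁻⁵ × sin 24° = 5.93×10⁻⁵ s⁻¹
Wind speed in SI: 73.9 knots = 38.0 m/s
Geostrophic balance rearranged: |∂P/∂n| = f ρ V_g
|∂P/∂n| = 5.93×10⁻⁵ × 0.766 × 38.0 = 1.73×10⁻³ Pa/m

1.73×10⁻³ Pa/m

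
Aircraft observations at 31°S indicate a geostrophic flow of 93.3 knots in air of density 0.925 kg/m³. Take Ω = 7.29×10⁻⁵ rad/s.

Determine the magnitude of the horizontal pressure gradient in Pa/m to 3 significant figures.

Coriolis parameter at 31°S:
f = 2Ω sin φ = 2 × 7.29×10⁻⁵ × sin 31° = 7.51×10⁻⁵ s⁻¹
Wind speed in SI: 93.3 knots = 48.0 m/s
Geostrophic balance rearranged: |∂P/∂n| = f ρ V_g
|∂P/∂n| = 7.51×10⁻⁵ × 0.925 × 48.0 = 3.33×10⁻³ Pa/m

3.33×10⁻³ Pa/m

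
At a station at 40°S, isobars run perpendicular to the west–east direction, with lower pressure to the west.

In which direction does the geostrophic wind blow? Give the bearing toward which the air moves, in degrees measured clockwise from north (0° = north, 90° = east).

180°

The pressure-gradient force points toward the west (bearing 270°).
Geostrophic balance: in the Southern Hemisphere the Coriolis force deflects motion to the left, so the geostrophic wind blows 90° to the left of the pressure-gradient force (low pressure on the right).
Rotating 270° by 90° counterclockwise gives 180° — the wind blows toward the south.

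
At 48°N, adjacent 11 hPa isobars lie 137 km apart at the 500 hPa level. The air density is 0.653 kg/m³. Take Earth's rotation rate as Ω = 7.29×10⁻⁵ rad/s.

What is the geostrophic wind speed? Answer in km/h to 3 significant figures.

Coriolis parameter at 48°N:
f = 2Ω sin φ = 2 × 7.29×10⁻⁵ × sin 48° = 1.08×10⁻⁴ s⁻¹
Pressure gradient: |∂P/∂n| = 1100 Pa / 137000 m = 8.03×10⁻³ Pa/m
Geostrophic balance (pressure-gradient force = Coriolis force):
V_g = (1/(fρ)) |∂P/∂n| = 8.03×10⁻³ / (1.08×10⁻⁴ × 0.653) = 113 m/s
Converting: 113 m/s × 3.6 = 409 km/h

409 km/h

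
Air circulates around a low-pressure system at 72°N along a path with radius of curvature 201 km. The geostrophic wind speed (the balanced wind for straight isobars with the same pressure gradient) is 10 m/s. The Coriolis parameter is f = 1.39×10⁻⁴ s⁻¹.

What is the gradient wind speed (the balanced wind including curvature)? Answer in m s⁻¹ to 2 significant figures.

Around a low, centrifugal force acts outward with Coriolis, so pressure-gradient force balances both:
(1/ρ)|∂P/∂n| = fV + V²/R  →  V² + fR·V − fR·V_g = 0
With fR = 1.39×10⁻⁴ × 201×10³ m = 27.9 m/s:
V = [−fR + √((fR)² + 4 fR V_g)]/2 = [−27.9 + √(27.9² + 4×27.9×10)]/2 = 7.81 m/s
Subgeostrophic (V < V_g = 10 m/s), as expected around a low.

7.8 m s⁻¹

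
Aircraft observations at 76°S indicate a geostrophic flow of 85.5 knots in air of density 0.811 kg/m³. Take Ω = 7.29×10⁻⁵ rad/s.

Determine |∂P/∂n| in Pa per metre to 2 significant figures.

Coriolis parameter at 76°S:
f = 2Ω sin φ = 2 × 7.29×10⁻⁵ × sin 76° = 1.41×10⁻⁴ s⁻¹
Wind speed in SI: 85.5 knots = 44.0 m/s
Geostrophic balance rearranged: |∂P/∂n| = f ρ V_g
|∂P/∂n| = 1.41×10⁻⁴ × 0.811 × 44.0 = 5.05×10⁻³ Pa/m

5.0×10⁻³ Pa/m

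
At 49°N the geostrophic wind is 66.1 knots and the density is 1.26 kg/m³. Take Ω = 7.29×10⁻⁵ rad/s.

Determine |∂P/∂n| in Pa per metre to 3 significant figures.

Coriolis parameter at 49°N:
f = 2Ω sin φ = 2 × 7.29×10⁻⁵ × sin 49° = 1.10×10⁻⁴ s⁻¹
Wind speed in SI: 66.1 knots = 34.0 m/s
Geostrophic balance rearranged: |∂P/∂n| = f ρ V_g
|∂P/∂n| = 1.10×10⁻⁴ × 1.26 × 34.0 = 4.71×10⁻³ Pa/m

4.71×10⁻³ Pa/m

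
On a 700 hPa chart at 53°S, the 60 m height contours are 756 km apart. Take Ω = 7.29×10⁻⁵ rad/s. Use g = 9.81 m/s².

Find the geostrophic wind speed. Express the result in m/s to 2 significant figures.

Coriolis parameter at 53°S:
f = 2Ω sin φ = 2 × 7.29×10⁻⁵ × sin 53° = 1.16×10⁻⁴ s⁻¹
Height gradient: |∂Z/∂n| = 60 m / 756000 m = 7.94×10⁻⁵
On a pressure surface, geostrophic balance gives V_g = (g/f)|∂Z/∂n|:
V_g = 9.81 × 7.94×10⁻⁵ / 1.16×10⁻⁴ = 6.69 m/s

6.7 m/s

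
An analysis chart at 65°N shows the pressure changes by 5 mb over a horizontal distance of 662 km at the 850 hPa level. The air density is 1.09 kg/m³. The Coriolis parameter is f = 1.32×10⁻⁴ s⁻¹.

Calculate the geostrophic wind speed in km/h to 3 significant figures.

Pressure gradient: |∂P/∂n| = 500 Pa / 662000 m = 7.55×10⁻⁴ Pa/m
Geostrophic balance (pressure-gradient force = Coriolis force):
V_g = (1/(fρ)) |∂P/∂n| = 7.55×10⁻⁴ / (1.32×10⁻⁴ × 1.09) = 5.25 m/s
Converting: 5.25 m/s × 3.6 = 18.9 km/h

18.9 km/h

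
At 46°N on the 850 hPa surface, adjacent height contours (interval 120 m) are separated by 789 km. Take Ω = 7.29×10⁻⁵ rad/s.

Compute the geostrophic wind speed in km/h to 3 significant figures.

51.2 km/h

Coriolis parameter at 46°N:
f = 2Ω sin φ = 2 × 7.29×10⁻⁵ × sin 46° = 1.05×10⁻⁴ s⁻¹
Height gradient: |∂Z/∂n| = 120 m / 789000 m = 1.52×10⁻⁴
On a pressure surface, geostrophic balance gives V_g = (g/f)|∂Z/∂n|:
V_g = 9.81 × 1.52×10⁻⁴ / 1.05×10⁻⁴ = 14.2 m/s
Converting: 14.2 m/s × 3.6 = 51.2 km/h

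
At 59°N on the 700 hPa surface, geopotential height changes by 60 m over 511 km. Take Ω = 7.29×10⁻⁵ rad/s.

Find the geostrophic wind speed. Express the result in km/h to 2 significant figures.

33 km/h

Coriolis parameter at 59°N:
f = 2Ω sin φ = 2 × 7.29×10⁻⁵ × sin 59° = 1.25×10⁻⁴ s⁻¹
Height gradient: |∂Z/∂n| = 60 m / 511000 m = 1.17×10⁻⁴
On a pressure surface, geostrophic balance gives V_g = (g/f)|∂Z/∂n|:
V_g = 9.81 × 1.17×10⁻⁴ / 1.25×10⁻⁴ = 9.22 m/s
Converting: 9.22 m/s × 3.6 = 33 km/h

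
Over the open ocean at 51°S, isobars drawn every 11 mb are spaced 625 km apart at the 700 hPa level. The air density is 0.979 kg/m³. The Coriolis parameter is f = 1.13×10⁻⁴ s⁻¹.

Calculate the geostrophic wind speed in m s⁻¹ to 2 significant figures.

Pressure gradient: |∂P/∂n| = 1100 Pa / 625000 m = 1.76×10⁻³ Pa/m
Geostrophic balance (pressure-gradient force = Coriolis force):
V_g = (1/(fρ)) |∂P/∂n| = 1.76×10⁻³ / (1.13×10⁻⁴ × 0.979) = 15.9 m/s

16 m s⁻¹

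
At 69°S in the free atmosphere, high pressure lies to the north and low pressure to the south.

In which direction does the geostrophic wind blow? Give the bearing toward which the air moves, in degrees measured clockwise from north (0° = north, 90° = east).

The pressure-gradient force points toward the south (bearing 180°).
Geostrophic balance: in the Southern Hemisphere the Coriolis force deflects motion to the left, so the geostrophic wind blows 90° to the left of the pressure-gradient force (low pressure on the right).
Rotating 180° by 90° counterclockwise gives 090° — the wind blows toward the east.

090°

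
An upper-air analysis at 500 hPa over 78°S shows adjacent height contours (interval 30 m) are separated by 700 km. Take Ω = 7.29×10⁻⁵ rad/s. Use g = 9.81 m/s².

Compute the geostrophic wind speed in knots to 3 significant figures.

5.73 knots

Coriolis parameter at 78°S:
f = 2Ω sin φ = 2 × 7.29×10⁻⁵ × sin 78° = 1.43×10⁻⁴ s⁻¹
Height gradient: |∂Z/∂n| = 30 m / 700000 m = 4.29×10⁻⁵
On a pressure surface, geostrophic balance gives V_g = (g/f)|∂Z/∂n|:
V_g = 9.81 × 4.29×10⁻⁵ / 1.43×10⁻⁴ = 2.95 m/s
Converting: 2.95 m/s × 1.944 = 5.73 knots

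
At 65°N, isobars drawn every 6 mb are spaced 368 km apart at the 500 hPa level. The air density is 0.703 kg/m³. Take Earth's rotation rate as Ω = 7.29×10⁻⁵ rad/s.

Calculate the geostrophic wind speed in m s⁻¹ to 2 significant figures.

Coriolis parameter at 65°N:
f = 2Ω sin φ = 2 × 7.29×10⁻⁵ × sin 65° = 1.32×10⁻⁴ s⁻¹
Pressure gradient: |∂P/∂n| = 600 Pa / 368000 m = 1.63×10⁻³ Pa/m
Geostrophic balance (pressure-gradient force = Coriolis force):
V_g = (1/(fρ)) |∂P/∂n| = 1.63×10⁻³ / (1.32×10⁻⁴ × 0.703) = 17.6 m/s

18 m s⁻¹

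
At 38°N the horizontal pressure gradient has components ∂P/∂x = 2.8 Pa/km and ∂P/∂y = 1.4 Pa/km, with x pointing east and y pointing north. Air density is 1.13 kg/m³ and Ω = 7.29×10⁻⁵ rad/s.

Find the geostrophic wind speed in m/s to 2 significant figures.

Coriolis parameter at 38°N:
f = 2Ω sin φ = 2 × 7.29×10⁻⁵ × sin 38° = 8.98×10⁻⁵ s⁻¹
Component geostrophic relations (x east, y north):
u_g = −(1/(fρ)) ∂P/∂y,  v_g = (1/(fρ)) ∂P/∂x
u_g = −(1.4×10⁻³)/(8.98×10⁻⁵ × 1.13) = −13.8 m/s;  v_g = (2.8×10⁻³)/(8.98×10⁻⁵ × 1.13) = 27.6 m/s
|V_g| = √(u_g² + v_g²) = 30.9 m/s

31 m/s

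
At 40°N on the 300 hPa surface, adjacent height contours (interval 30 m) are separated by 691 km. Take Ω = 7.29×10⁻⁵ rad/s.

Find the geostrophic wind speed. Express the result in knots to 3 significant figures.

8.83 knots

Coriolis parameter at 40°N:
f = 2Ω sin φ = 2 × 7.29×10⁻⁵ × sin 40° = 9.37×10⁻⁵ s⁻¹
Height gradient: |∂Z/∂n| = 30 m / 691000 m = 4.34×10⁻⁵
On a pressure surface, geostrophic balance gives V_g = (g/f)|∂Z/∂n|:
V_g = 9.81 × 4.34×10⁻⁵ / 9.37×10⁻⁵ = 4.54 m/s
Converting: 4.54 m/s × 1.944 = 8.83 knots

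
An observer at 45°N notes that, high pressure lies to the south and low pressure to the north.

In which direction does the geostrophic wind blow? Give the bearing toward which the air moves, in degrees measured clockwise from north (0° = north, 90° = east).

090°

The pressure-gradient force points toward the north (bearing 000°).
Geostrophic balance: in the Northern Hemisphere the Coriolis force deflects motion to the right, so the geostrophic wind blows 90° to the right of the pressure-gradient force (low pressure on the left).
Rotating 000° by 90° clockwise gives 090° — the wind blows toward the east.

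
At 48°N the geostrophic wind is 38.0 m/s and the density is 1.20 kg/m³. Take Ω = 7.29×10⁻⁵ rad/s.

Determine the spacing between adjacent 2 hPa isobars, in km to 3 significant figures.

40.5 km

Coriolis parameter at 48°N:
f = 2Ω sin φ = 2 × 7.29×10⁻⁵ × sin 48° = 1.08×10⁻⁴ s⁻¹
Geostrophic balance rearranged: |∂P/∂n| = f ρ V_g
|∂P/∂n| = 1.08×10⁻⁴ × 1.20 × 38.0 = 4.94×10⁻³ Pa/m
Isobar spacing: Δn = ΔP/|∂P/∂n| = 200 Pa / 4.94×10⁻³ Pa/m = 40479 m ≈ 40.5 km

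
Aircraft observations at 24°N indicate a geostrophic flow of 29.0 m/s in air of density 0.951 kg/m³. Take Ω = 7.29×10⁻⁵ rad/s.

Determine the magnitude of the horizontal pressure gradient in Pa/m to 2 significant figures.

1.6×10⁻³ Pa/m

Coriolis parameter at 24°N:
f = 2Ω sin φ = 2 × 7.29×10⁻⁵ × sin 24° = 5.93×10⁻⁵ s⁻¹
Geostrophic balance rearranged: |∂P/∂n| = f ρ V_g
|∂P/∂n| = 5.93×10⁻⁵ × 0.951 × 29.0 = 1.64×10⁻³ Pa/m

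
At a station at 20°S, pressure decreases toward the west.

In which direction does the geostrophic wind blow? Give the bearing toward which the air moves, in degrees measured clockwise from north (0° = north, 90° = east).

180°

The pressure-gradient force points toward the west (bearing 270°).
Geostrophic balance: in the Southern Hemisphere the Coriolis force deflects motion to the left, so the geostrophic wind blows 90° to the left of the pressure-gradient force (low pressure on the right).
Rotating 270° by 90° counterclockwise gives 180° — the wind blows toward the south.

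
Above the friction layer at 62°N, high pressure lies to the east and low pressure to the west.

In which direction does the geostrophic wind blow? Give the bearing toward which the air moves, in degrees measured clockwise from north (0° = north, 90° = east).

The pressure-gradient force points toward the west (bearing 270°).
Geostrophic balance: in the Northern Hemisphere the Coriolis force deflects motion to the right, so the geostrophic wind blows 90° to the right of the pressure-gradient force (low pressure on the left).
Rotating 270° by 90° clockwise gives 000° — the wind blows toward the north.

000°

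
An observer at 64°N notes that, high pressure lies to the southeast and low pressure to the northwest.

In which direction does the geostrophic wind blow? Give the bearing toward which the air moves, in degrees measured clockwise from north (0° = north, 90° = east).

045°

The pressure-gradient force points toward the northwest (bearing 315°).
Geostrophic balance: in the Northern Hemisphere the Coriolis force deflects motion to the right, so the geostrophic wind blows 90° to the right of the pressure-gradient force (low pressure on the left).
Rotating 315° by 90° clockwise gives 045° — the wind blows toward the northeast.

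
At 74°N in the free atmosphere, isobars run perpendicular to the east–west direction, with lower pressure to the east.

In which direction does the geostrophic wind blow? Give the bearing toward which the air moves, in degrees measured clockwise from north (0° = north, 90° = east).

The pressure-gradient force points toward the east (bearing 090°).
Geostrophic balance: in the Northern Hemisphere the Coriolis force deflects motion to the right, so the geostrophic wind blows 90° to the right of the pressure-gradient force (low pressure on the left).
Rotating 090° by 90° clockwise gives 180° — the wind blows toward the south.

180°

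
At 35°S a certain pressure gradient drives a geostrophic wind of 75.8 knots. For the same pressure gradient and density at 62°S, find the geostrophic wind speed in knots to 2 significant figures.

49 knots

With the same pressure gradient and density, V_g ∝ 1/f ∝ 1/sin φ.
V₂ = V₁ · sin φ₁ / sin φ₂ = 75.8 × sin 35° / sin 62°
V₂ = 75.8 × 0.5736/0.8829 = 49 knots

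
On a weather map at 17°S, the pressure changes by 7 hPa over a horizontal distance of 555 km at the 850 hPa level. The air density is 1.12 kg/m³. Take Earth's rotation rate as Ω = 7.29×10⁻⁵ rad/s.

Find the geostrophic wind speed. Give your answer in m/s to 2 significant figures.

Coriolis parameter at 17°S:
f = 2Ω sin φ = 2 × 7.29×10⁻⁵ × sin 17° = 4.26×10⁻⁵ s⁻¹
Pressure gradient: |∂P/∂n| = 700 Pa / 555000 m = 1.26×10⁻³ Pa/m
Geostrophic balance (pressure-gradient force = Coriolis force):
V_g = (1/(fρ)) |∂P/∂n| = 1.26×10⁻³ / (4.26×10⁻⁵ × 1.12) = 26.4 m/s

26 m/s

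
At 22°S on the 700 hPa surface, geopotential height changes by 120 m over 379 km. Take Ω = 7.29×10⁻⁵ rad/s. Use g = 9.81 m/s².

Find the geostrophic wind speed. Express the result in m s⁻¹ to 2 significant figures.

Coriolis parameter at 22°S:
f = 2Ω sin φ = 2 × 7.29×10⁻⁵ × sin 22° = 5.46×10⁻⁵ s⁻¹
Height gradient: |∂Z/∂n| = 120 m / 379000 m = 3.17×10⁻⁴
On a pressure surface, geostrophic balance gives V_g = (g/f)|∂Z/∂n|:
V_g = 9.81 × 3.17×10⁻⁴ / 5.46×10⁻⁵ = 56.9 m/s

57 m s⁻¹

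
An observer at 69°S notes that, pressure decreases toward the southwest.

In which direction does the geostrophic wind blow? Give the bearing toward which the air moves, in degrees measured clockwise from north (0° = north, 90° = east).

135°

The pressure-gradient force points toward the southwest (bearing 225°).
Geostrophic balance: in the Southern Hemisphere the Coriolis force deflects motion to the left, so the geostrophic wind blows 90° to the left of the pressure-gradient force (low pressure on the right).
Rotating 225° by 90° counterclockwise gives 135° — the wind blows toward the southeast.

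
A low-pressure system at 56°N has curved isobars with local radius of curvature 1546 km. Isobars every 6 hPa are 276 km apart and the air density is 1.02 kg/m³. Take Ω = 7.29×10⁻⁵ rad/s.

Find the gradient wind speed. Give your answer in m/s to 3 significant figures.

Coriolis parameter at 56°N:
f = 2Ω sin φ = 2 × 7.29×10⁻⁵ × sin 56° = 1.21×10⁻⁴ s⁻¹
Pressure gradient: |∂P/∂n| = 600 Pa / 276000 m = 2.17×10⁻³ Pa/m
Geostrophic speed: V_g = |∂P/∂n|/(fρ) = 2.17×10⁻³/(1.21×10⁻⁴ × 1.02) = 17.6 m/s
Around a low, centrifugal force acts outward with Coriolis, so pressure-gradient force balances both:
(1/ρ)|∂P/∂n| = fV + V²/R  →  V² + fR·V − fR·V_g = 0
With fR = 1.21×10⁻⁴ × 1546×10³ m = 187 m/s:
V = [−fR + √((fR)² + 4 fR V_g)]/2 = [−187 + √(187² + 4×187×17.6)]/2 = 16.2 m/s
Subgeostrophic (V < V_g = 17.6 m/s), as expected around a low.

16.2 m/s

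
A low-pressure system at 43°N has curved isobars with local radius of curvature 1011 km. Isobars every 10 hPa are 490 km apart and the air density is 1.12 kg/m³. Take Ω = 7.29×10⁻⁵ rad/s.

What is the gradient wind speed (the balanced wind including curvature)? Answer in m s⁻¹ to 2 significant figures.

Coriolis parameter at 43°N:
f = 2Ω sin φ = 2 × 7.29×10⁻⁵ × sin 43° = 9.94×10⁻⁵ s⁻¹
Pressure gradient: |∂P/∂n| = 1000 Pa / 490000 m = 2.04×10⁻³ Pa/m
Geostrophic speed: V_g = |∂P/∂n|/(fρ) = 2.04×10⁻³/(9.94×10⁻⁵ × 1.12) = 18.3 m/s
Around a low, centrifugal force acts outward with Coriolis, so pressure-gradient force balances both:
(1/ρ)|∂P/∂n| = fV + V²/R  →  V² + fR·V − fR·V_g = 0
With fR = 9.94×10⁻⁵ × 1011×10³ m = 101 m/s:
V = [−fR + √((fR)² + 4 fR V_g)]/2 = [−101 + √(101² + 4×101×18.3)]/2 = 15.8 m/s
Subgeostrophic (V < V_g = 18.3 m/s), as expected around a low.

16 m s⁻¹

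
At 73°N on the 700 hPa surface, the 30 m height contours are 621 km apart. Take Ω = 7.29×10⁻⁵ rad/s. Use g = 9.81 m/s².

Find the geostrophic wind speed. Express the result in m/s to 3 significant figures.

Coriolis parameter at 73°N:
f = 2Ω sin φ = 2 × 7.29×10⁻⁵ × sin 73° = 1.39×10⁻⁴ s⁻¹
Height gradient: |∂Z/∂n| = 30 m / 621000 m = 4.83×10⁻⁵
On a pressure surface, geostrophic balance gives V_g = (g/f)|∂Z/∂n|:
V_g = 9.81 × 4.83×10⁻⁵ / 1.39×10⁻⁴ = 3.40 m/s

3.40 m/s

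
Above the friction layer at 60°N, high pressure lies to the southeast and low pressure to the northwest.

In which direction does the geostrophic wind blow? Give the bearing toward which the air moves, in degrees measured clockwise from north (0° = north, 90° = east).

045°

The pressure-gradient force points toward the northwest (bearing 315°).
Geostrophic balance: in the Northern Hemisphere the Coriolis force deflects motion to the right, so the geostrophic wind blows 90° to the right of the pressure-gradient force (low pressure on the left).
Rotating 315° by 90° clockwise gives 045° — the wind blows toward the northeast.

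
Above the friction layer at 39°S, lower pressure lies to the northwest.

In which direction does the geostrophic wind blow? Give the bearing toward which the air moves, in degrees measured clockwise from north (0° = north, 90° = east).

The pressure-gradient force points toward the northwest (bearing 315°).
Geostrophic balance: in the Southern Hemisphere the Coriolis force deflects motion to the left, so the geostrophic wind blows 90° to the left of the pressure-gradient force (low pressure on the right).
Rotating 315° by 90° counterclockwise gives 225° — the wind blows toward the southwest.

225°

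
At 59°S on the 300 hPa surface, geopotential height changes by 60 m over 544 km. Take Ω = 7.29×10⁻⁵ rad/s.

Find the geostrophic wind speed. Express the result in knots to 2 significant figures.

Coriolis parameter at 59°S:
f = 2Ω sin φ = 2 × 7.29×10⁻⁵ × sin 59° = 1.25×10⁻⁴ s⁻¹
Height gradient: |∂Z/∂n| = 60 m / 544000 m = 1.10×10⁻⁴
On a pressure surface, geostrophic balance gives V_g = (g/f)|∂Z/∂n|:
V_g = 9.81 × 1.10×10⁻⁴ / 1.25×10⁻⁴ = 8.66 m/s
Converting: 8.66 m/s × 1.944 = 17 knots

17 knots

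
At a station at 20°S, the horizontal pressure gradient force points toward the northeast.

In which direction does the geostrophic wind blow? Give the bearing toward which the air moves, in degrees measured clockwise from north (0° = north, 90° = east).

The pressure-gradient force points toward the northeast (bearing 045°).
Geostrophic balance: in the Southern Hemisphere the Coriolis force deflects motion to the left, so the geostrophic wind blows 90° to the left of the pressure-gradient force (low pressure on the right).
Rotating 045° by 90° counterclockwise gives 315° — the wind blows toward the northwest.

315°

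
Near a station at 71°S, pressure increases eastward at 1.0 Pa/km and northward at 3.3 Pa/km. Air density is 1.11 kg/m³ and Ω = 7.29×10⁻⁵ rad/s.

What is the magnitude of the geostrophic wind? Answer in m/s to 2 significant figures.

23 m/s

Coriolis parameter at 71°S:
f = 2Ω sin φ = 2 × 7.29×10⁻⁵ × sin 71° = 1.38×10⁻⁴ s⁻¹
In the Southern Hemisphere f is negative: f = −1.38×10⁻⁴ s⁻¹.
Component geostrophic relations (x east, y north):
u_g = −(1/(fρ)) ∂P/∂y,  v_g = (1/(fρ)) ∂P/∂x
u_g = −(3.3×10⁻³)/(−1.38×10⁻⁴ × 1.11) = 21.6 m/s;  v_g = (1.0×10⁻³)/(−1.38×10⁻⁴ × 1.11) = −6.54 m/s
|V_g| = √(u_g² + v_g²) = 22.5 m/s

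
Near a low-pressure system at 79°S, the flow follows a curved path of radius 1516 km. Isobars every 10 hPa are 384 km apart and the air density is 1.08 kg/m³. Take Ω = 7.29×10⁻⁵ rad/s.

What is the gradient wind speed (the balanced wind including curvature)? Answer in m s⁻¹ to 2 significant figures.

Coriolis parameter at 79°S:
f = 2Ω sin φ = 2 × 7.29×10⁻⁵ × sin 79° = 1.43×10⁻⁴ s⁻¹
Pressure gradient: |∂P/∂n| = 1000 Pa / 384000 m = 2.60×10⁻³ Pa/m
Geostrophic speed: V_g = |∂P/∂n|/(fρ) = 2.60×10⁻³/(1.43×10⁻⁴ × 1.08) = 16.8 m/s
Around a low, centrifugal force acts outward with Coriolis, so pressure-gradient force balances both:
(1/ρ)|∂P/∂n| = fV + V²/R  →  V² + fR·V − fR·V_g = 0
With fR = 1.43×10⁻⁴ × 1516×10³ m = 217 m/s:
V = [−fR + √((fR)² + 4 fR V_g)]/2 = [−217 + √(217² + 4×217×16.8)]/2 = 15.7 m/s
Subgeostrophic (V < V_g = 16.8 m/s), as expected around a low.

16 m s⁻¹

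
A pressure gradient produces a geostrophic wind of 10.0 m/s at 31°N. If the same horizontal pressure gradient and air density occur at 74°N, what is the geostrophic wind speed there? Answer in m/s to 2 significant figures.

With the same pressure gradient and density, V_g ∝ 1/f ∝ 1/sin φ.
V₂ = V₁ · sin φ₁ / sin φ₂ = 10.0 × sin 31° / sin 74°
V₂ = 10.0 × 0.5150/0.9613 = 5.4 m/s

5.4 m/s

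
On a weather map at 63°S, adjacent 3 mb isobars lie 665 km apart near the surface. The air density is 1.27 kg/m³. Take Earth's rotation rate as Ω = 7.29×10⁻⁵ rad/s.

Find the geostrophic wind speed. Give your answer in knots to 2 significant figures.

Coriolis parameter at 63°S:
f = 2Ω sin φ = 2 × 7.29×10⁻⁵ × sin 63° = 1.30×10⁻⁴ s⁻¹
Pressure gradient: |∂P/∂n| = 300 Pa / 665000 m = 4.51×10⁻⁴ Pa/m
Geostrophic balance (pressure-gradient force = Coriolis force):
V_g = (1/(fρ)) |∂P/∂n| = 4.51×10⁻⁴ / (1.30×10⁻⁴ × 1.27) = 2.73 m/s
Converting: 2.73 m/s × 1.944 = 5.3 knots

5.3 knots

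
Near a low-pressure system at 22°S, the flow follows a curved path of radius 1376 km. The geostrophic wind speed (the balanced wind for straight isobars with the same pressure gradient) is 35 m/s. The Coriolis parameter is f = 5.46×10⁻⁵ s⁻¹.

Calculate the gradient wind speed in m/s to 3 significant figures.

Around a low, centrifugal force acts outward with Coriolis, so pressure-gradient force balances both:
(1/ρ)|∂P/∂n| = fV + V²/R  →  V² + fR·V − fR·V_g = 0
With fR = 5.46×10⁻⁵ × 1376×10³ m = 75.1 m/s:
V = [−fR + √((fR)² + 4 fR V_g)]/2 = [−75.1 + √(75.1² + 4×75.1×35)]/2 = 26 m/s
Subgeostrophic (V < V_g = 35 m/s), as expected around a low.

26.0 m/s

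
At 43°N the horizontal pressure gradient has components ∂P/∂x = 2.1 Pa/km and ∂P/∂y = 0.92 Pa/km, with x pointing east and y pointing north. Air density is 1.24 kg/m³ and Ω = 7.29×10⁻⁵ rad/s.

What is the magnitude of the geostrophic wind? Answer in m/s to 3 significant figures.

18.6 m/s

Coriolis parameter at 43°N:
f = 2Ω sin φ = 2 × 7.29×10⁻⁵ × sin 43° = 9.94×10⁻⁵ s⁻¹
Component geostrophic relations (x east, y north):
u_g = −(1/(fρ)) ∂P/∂y,  v_g = (1/(fρ)) ∂P/∂x
u_g = −(0.92×10⁻³)/(9.94×10⁻⁵ × 1.24) = −7.46 m/s;  v_g = (2.1×10⁻³)/(9.94×10⁻⁵ × 1.24) = 17.0 m/s
|V_g| = √(u_g² + v_g²) = 18.6 m/s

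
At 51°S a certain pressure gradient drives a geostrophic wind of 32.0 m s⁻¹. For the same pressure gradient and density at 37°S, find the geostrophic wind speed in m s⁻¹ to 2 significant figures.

41 m s⁻¹

With the same pressure gradient and density, V_g ∝ 1/f ∝ 1/sin φ.
V₂ = V₁ · sin φ₁ / sin φ₂ = 32.0 × sin 51° / sin 37°
V₂ = 32.0 × 0.7771/0.6018 = 41 m s⁻¹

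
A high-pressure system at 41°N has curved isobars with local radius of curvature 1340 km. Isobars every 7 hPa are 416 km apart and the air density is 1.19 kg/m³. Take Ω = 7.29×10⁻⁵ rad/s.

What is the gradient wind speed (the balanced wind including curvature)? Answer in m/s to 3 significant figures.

Coriolis parameter at 41°N:
f = 2Ω sin φ = 2 × 7.29×10⁻⁵ × sin 41° = 9.57×10⁻⁵ s⁻¹
Pressure gradient: |∂P/∂n| = 700 Pa / 416000 m = 1.68×10⁻³ Pa/m
Geostrophic speed: V_g = |∂P/∂n|/(fρ) = 1.68×10⁻³/(9.57×10⁻⁵ × 1.19) = 14.8 m/s
Around a high, pressure-gradient force acts outward with centrifugal, so Coriolis balances both:
fV = (1/ρ)|∂P/∂n| + V²/R  →  V² − fR·V + fR·V_g = 0
With fR = 9.57×10⁻⁵ × 1340×10³ m = 128 m/s:
V = [fR − √((fR)² − 4 fR V_g)]/2 = [128 − √(128² − 4×128×14.8)]/2 = 17.1 m/s
Supergeostrophic (V > V_g = 14.8 m/s), as expected around a high.

17.1 m/s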